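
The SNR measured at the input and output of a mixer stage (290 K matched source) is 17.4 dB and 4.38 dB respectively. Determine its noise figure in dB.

NF (dB) = SNR_in(dB) − SNR_out(dB) when the source is at T₀
NF = 17.4 − 4.38 = 13.02 dB

13.02 dB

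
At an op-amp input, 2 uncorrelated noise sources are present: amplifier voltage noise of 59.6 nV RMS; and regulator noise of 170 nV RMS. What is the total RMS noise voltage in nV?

180 nV

Uncorrelated sources add in power (mean-square): V_tot = √(ΣV_i²)
V_tot = √[(5.96×10⁻⁸)² + (1.70×10⁻⁷)²] = 1.80×10⁻⁷ V = 180 nV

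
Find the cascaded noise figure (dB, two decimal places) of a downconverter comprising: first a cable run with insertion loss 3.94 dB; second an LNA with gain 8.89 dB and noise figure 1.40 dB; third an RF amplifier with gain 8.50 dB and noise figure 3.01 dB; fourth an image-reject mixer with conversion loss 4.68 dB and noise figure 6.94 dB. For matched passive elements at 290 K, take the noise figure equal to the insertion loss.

Convert to linear (a loss of L dB is a gain of −L dB): F_i = 10^(NF_i/10), G_i = 10^(G_i,dB/10)
  Stage 1: F_1 = 10^(3.94/10) = 2.477, G_1 = 10^(−3.94/10) = 0.4036
  Stage 2: F_2 = 10^(1.40/10) = 1.380, G_2 = 10^(8.89/10) = 7.745
  Stage 3: F_3 = 10^(3.01/10) = 2.000, G_3 = 10^(8.50/10) = 7.079
  Stage 4: F_4 = 10^(6.94/10) = 4.943, G_4 = 10^(−4.68/10) = 0.3404
Friis cascade:
  F = 2.477 + (1.380 − 1)/0.4036 + (2.000 − 1)/3.126 + (4.943 − 1)/22.13 = 3.918
NF = 10 log₁₀(3.918) = 5.93 dB

5.93 dB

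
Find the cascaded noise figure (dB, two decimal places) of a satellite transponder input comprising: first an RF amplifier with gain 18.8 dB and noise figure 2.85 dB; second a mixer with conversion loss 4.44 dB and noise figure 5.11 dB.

Convert to linear (a loss of L dB is a gain of −L dB): F_i = 10^(NF_i/10), G_i = 10^(G_i,dB/10)
  Stage 1: F_1 = 10^(2.85/10) = 1.928, G_1 = 10^(18.8/10) = 75.86
  Stage 2: F_2 = 10^(5.11/10) = 3.243, G_2 = 10^(−4.44/10) = 0.3597
Friis cascade:
  F = 1.928 + (3.243 − 1)/75.86 = 1.957
NF = 10 log₁₀(1.957) = 2.92 dB

2.92 dB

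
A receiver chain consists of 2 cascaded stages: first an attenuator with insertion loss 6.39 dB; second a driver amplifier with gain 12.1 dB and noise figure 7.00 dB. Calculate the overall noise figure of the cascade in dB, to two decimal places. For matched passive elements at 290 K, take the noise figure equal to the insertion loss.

13.39 dB

Convert to linear (a loss of L dB is a gain of −L dB): F_i = 10^(NF_i/10), G_i = 10^(G_i,dB/10)
  Stage 1: F_1 = 10^(6.39/10) = 4.355, G_1 = 10^(−6.39/10) = 0.2296
  Stage 2: F_2 = 10^(7.00/10) = 5.012, G_2 = 10^(12.1/10) = 16.22
Friis cascade:
  F = 4.355 + (5.012 − 1)/0.2296 = 21.83
NF = 10 log₁₀(21.83) = 13.39 dB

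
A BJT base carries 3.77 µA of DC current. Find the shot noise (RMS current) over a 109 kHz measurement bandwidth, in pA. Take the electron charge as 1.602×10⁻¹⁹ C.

363 pA

I_n = √(2qI·B)
2qI·B = 2 × 1.602×10⁻¹⁹ × 3.77×10⁻⁶ × 1.09×10⁵ = 1.32×10⁻¹⁹ A²
I_n = √(1.32×10⁻¹⁹) = 3.63×10⁻¹⁰ A = 363 pA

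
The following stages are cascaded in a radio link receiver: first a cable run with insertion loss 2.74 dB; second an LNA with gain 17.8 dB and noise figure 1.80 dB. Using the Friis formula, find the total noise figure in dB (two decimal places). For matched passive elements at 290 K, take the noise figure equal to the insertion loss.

4.54 dB

Convert to linear (a loss of L dB is a gain of −L dB): F_i = 10^(NF_i/10), G_i = 10^(G_i,dB/10)
  Stage 1: F_1 = 10^(2.74/10) = 1.879, G_1 = 10^(−2.74/10) = 0.5321
  Stage 2: F_2 = 10^(1.80/10) = 1.514, G_2 = 10^(17.8/10) = 60.26
Friis cascade:
  F = 1.879 + (1.514 − 1)/0.5321 = 2.844
NF = 10 log₁₀(2.844) = 4.54 dB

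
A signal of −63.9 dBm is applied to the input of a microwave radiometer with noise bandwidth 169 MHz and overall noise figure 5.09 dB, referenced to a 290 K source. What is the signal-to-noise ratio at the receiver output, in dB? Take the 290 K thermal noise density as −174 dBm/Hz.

22.7 dB

Noise floor: N = −174 + 10 log₁₀(B) + NF
10 log₁₀(1.69×10⁸) = 82.28 dB
N = −174 + 82.28 + 5.09 = −86.63 dBm
SNR = P_sig − N = −63.9 − (−86.63) = 22.73 dB → 22.7 dB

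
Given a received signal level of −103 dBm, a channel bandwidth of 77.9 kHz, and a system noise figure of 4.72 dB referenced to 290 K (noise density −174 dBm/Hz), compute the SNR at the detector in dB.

Noise floor: N = −174 + 10 log₁₀(B) + NF
10 log₁₀(7.79×10⁴) = 48.92 dB
N = −174 + 48.92 + 4.72 = −120.36 dBm
SNR = P_sig − N = −103 − (−120.36) = 17.36 dB → 17.4 dB

17.4 dB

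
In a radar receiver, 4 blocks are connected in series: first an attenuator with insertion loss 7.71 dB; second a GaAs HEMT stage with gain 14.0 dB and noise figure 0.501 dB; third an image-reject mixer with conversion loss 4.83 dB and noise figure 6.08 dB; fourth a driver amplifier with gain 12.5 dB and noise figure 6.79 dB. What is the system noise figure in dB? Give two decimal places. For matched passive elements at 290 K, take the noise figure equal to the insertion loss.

Convert to linear (a loss of L dB is a gain of −L dB): F_i = 10^(NF_i/10), G_i = 10^(G_i,dB/10)
  Stage 1: F_1 = 10^(7.71/10) = 5.902, G_1 = 10^(−7.71/10) = 0.1694
  Stage 2: F_2 = 10^(0.501/10) = 1.122, G_2 = 10^(14.0/10) = 25.12
  Stage 3: F_3 = 10^(6.08/10) = 4.055, G_3 = 10^(−4.83/10) = 0.3289
  Stage 4: F_4 = 10^(6.79/10) = 4.775, G_4 = 10^(12.5/10) = 17.78
Friis cascade:
  F = 5.902 + (1.122 − 1)/0.1694 + (4.055 − 1)/4.256 + (4.775 − 1)/1.400 = 10.04
NF = 10 log₁₀(10.04) = 10.02 dB

10.02 dB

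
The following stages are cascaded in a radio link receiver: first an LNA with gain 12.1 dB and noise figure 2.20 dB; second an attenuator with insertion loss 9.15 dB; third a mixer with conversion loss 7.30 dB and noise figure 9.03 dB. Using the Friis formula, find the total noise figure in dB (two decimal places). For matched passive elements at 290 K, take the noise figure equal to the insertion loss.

7.52 dB

Convert to linear (a loss of L dB is a gain of −L dB): F_i = 10^(NF_i/10), G_i = 10^(G_i,dB/10)
  Stage 1: F_1 = 10^(2.20/10) = 1.660, G_1 = 10^(12.1/10) = 16.22
  Stage 2: F_2 = 10^(9.15/10) = 8.222, G_2 = 10^(−9.15/10) = 0.1216
  Stage 3: F_3 = 10^(9.03/10) = 7.998, G_3 = 10^(−7.30/10) = 0.1862
Friis cascade:
  F = 1.660 + (8.222 − 1)/16.22 + (7.998 − 1)/1.972 = 5.653
NF = 10 log₁₀(5.653) = 7.52 dB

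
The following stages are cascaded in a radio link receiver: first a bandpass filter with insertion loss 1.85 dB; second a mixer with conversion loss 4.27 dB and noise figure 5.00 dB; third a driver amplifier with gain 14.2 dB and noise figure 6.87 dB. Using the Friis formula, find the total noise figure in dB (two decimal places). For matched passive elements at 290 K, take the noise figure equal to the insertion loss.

Convert to linear (a loss of L dB is a gain of −L dB): F_i = 10^(NF_i/10), G_i = 10^(G_i,dB/10)
  Stage 1: F_1 = 10^(1.85/10) = 1.531, G_1 = 10^(−1.85/10) = 0.6531
  Stage 2: F_2 = 10^(5.00/10) = 3.162, G_2 = 10^(−4.27/10) = 0.3741
  Stage 3: F_3 = 10^(6.87/10) = 4.864, G_3 = 10^(14.2/10) = 26.30
Friis cascade:
  F = 1.531 + (3.162 − 1)/0.6531 + (4.864 − 1)/0.2443 = 20.66
NF = 10 log₁₀(20.66) = 13.15 dB

13.15 dB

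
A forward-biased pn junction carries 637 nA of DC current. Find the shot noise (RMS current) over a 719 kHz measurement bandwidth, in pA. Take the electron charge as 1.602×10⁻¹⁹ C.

I_n = √(2qI·B)
2qI·B = 2 × 1.602×10⁻¹⁹ × 6.37×10⁻⁷ × 7.19×10⁵ = 1.47×10⁻¹⁹ A²
I_n = √(1.47×10⁻¹⁹) = 3.83×10⁻¹⁰ A = 383 pA

383 pA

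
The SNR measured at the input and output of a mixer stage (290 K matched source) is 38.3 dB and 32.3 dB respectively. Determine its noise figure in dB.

6.0 dB

NF (dB) = SNR_in(dB) − SNR_out(dB) when the source is at T₀
NF = 38.3 − 32.3 = 6.0 dB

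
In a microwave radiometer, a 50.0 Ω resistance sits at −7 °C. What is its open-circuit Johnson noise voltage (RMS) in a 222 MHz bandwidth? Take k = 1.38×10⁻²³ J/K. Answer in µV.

T = −7 °C + 273.15 = 266.15 K
V_n = √(4kTRB)
4kTRB = 4 × 1.38×10⁻²³ × 266.15 × 5.00×10¹ × 2.22×10⁸ = 1.63×10⁻¹⁰ V²
V_n = √(1.63×10⁻¹⁰) = 1.28×10⁻⁵ V = 12.8 µV

12.8 µV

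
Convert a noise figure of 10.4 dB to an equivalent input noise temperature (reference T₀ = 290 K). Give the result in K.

2890 K

F = 10^(10.4/10) = 10.9648
T_e = (F − 1)·T₀ = (10.9648 − 1) × 290 = 2890 K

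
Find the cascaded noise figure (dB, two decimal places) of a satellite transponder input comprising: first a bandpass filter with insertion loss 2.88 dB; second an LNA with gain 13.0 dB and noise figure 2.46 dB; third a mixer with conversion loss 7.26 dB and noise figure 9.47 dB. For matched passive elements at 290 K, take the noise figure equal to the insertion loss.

Convert to linear (a loss of L dB is a gain of −L dB): F_i = 10^(NF_i/10), G_i = 10^(G_i,dB/10)
  Stage 1: F_1 = 10^(2.88/10) = 1.941, G_1 = 10^(−2.88/10) = 0.5152
  Stage 2: F_2 = 10^(2.46/10) = 1.762, G_2 = 10^(13.0/10) = 19.95
  Stage 3: F_3 = 10^(9.47/10) = 8.851, G_3 = 10^(−7.26/10) = 0.1879
Friis cascade:
  F = 1.941 + (1.762 − 1)/0.5152 + (8.851 − 1)/10.28 = 4.184
NF = 10 log₁₀(4.184) = 6.22 dB

6.22 dB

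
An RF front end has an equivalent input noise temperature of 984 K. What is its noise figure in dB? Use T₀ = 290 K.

F = 1 + T_e/T₀ = 1 + 984/290 = 4.3931
NF = 10 log₁₀(4.3931) = 6.43 dB

6.43 dB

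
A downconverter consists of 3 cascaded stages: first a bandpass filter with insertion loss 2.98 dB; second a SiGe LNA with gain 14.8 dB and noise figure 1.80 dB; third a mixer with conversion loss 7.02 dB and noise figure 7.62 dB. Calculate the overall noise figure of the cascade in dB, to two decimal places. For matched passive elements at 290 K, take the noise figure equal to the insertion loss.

5.21 dB

Convert to linear (a loss of L dB is a gain of −L dB): F_i = 10^(NF_i/10), G_i = 10^(G_i,dB/10)
  Stage 1: F_1 = 10^(2.98/10) = 1.986, G_1 = 10^(−2.98/10) = 0.5035
  Stage 2: F_2 = 10^(1.80/10) = 1.514, G_2 = 10^(14.8/10) = 30.20
  Stage 3: F_3 = 10^(7.62/10) = 5.781, G_3 = 10^(−7.02/10) = 0.1986
Friis cascade:
  F = 1.986 + (1.514 − 1)/0.5035 + (5.781 − 1)/15.21 = 3.320
NF = 10 log₁₀(3.320) = 5.21 dB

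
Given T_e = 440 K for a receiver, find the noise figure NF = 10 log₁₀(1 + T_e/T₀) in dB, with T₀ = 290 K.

4.01 dB

F = 1 + T_e/T₀ = 1 + 440/290 = 2.51724
NF = 10 log₁₀(2.51724) = 4.01 dB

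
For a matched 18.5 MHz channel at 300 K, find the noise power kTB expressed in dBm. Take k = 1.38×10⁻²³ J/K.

P_n = kTB = 1.38×10⁻²³ × 300 × 1.85×10⁷ = 7.66×10⁻¹⁴ W
In dBm: 10 log₁₀(7.66×10⁻¹⁴ / 10⁻³) = −101.2 dBm

−101.2 dBm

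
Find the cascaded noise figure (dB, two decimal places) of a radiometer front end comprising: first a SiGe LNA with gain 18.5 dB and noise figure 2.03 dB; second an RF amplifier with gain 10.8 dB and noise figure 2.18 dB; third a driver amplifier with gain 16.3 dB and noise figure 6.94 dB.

Convert to linear (a loss of L dB is a gain of −L dB): F_i = 10^(NF_i/10), G_i = 10^(G_i,dB/10)
  Stage 1: F_1 = 10^(2.03/10) = 1.596, G_1 = 10^(18.5/10) = 70.79
  Stage 2: F_2 = 10^(2.18/10) = 1.652, G_2 = 10^(10.8/10) = 12.02
  Stage 3: F_3 = 10^(6.94/10) = 4.943, G_3 = 10^(16.3/10) = 42.66
Friis cascade:
  F = 1.596 + (1.652 − 1)/70.79 + (4.943 − 1)/851.1 = 1.610
NF = 10 log₁₀(1.610) = 2.07 dB

2.07 dB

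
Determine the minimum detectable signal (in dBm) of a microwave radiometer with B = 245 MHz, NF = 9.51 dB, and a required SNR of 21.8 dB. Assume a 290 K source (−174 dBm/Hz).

−58.8 dBm

Sensitivity = −174 + 10 log₁₀(B) + NF + SNR_min
= −174 + 83.89 + 9.51 + 21.8
= −58.80 dBm → −58.8 dBm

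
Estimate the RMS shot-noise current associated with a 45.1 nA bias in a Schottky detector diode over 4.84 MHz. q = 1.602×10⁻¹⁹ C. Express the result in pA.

I_n = √(2qI·B)
2qI·B = 2 × 1.602×10⁻¹⁹ × 4.51×10⁻⁸ × 4.84×10⁶ = 6.99×10⁻²⁰ A²
I_n = √(6.99×10⁻²⁰) = 2.64×10⁻¹⁰ A = 264 pA

264 pA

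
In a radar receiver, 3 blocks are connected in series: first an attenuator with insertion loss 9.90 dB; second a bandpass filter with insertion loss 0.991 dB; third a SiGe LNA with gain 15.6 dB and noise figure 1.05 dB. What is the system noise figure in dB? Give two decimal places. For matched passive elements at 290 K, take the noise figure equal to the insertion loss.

11.94 dB

Convert to linear (a loss of L dB is a gain of −L dB): F_i = 10^(NF_i/10), G_i = 10^(G_i,dB/10)
  Stage 1: F_1 = 10^(9.90/10) = 9.772, G_1 = 10^(−9.90/10) = 0.1023
  Stage 2: F_2 = 10^(0.991/10) = 1.256, G_2 = 10^(−0.991/10) = 0.7960
  Stage 3: F_3 = 10^(1.05/10) = 1.274, G_3 = 10^(15.6/10) = 36.31
Friis cascade:
  F = 9.772 + (1.256 − 1)/0.1023 + (1.274 − 1)/0.08145 = 15.64
NF = 10 log₁₀(15.64) = 11.94 dB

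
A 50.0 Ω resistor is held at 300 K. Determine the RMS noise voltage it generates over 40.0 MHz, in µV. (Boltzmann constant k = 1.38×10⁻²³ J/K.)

V_n = √(4kTRB)
4kTRB = 4 × 1.38×10⁻²³ × 300 × 5.00×10¹ × 4.00×10⁷ = 3.31×10⁻¹¹ V²
V_n = √(3.31×10⁻¹¹) = 5.75×10⁻⁶ V = 5.75 µV

5.75 µV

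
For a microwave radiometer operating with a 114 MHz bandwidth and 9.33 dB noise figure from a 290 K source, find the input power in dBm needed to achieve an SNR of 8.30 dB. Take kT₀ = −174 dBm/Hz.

Sensitivity = −174 + 10 log₁₀(B) + NF + SNR_min
= −174 + 80.57 + 9.33 + 8.30
= −75.80 dBm → −75.8 dBm

−75.8 dBm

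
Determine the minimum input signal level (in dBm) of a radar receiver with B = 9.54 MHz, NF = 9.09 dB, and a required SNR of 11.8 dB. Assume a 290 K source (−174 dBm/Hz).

−83.3 dBm

Sensitivity = −174 + 10 log₁₀(B) + NF + SNR_min
= −174 + 69.8 + 9.09 + 11.8
= −83.31 dBm → −83.3 dBm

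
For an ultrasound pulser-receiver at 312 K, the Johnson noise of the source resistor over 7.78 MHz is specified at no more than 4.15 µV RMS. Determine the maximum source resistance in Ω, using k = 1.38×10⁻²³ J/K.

129 Ω

Johnson–Nyquist: V_n = √(4kTRB) ⇒ R = V_n² / (4kTB)
4kTB = 4 × 1.38×10⁻²³ × 312 × 7.78×10⁶ = 1.34×10⁻¹³
R = (4.15×10⁻⁶)² / 1.34×10⁻¹³ = 1.29×10² Ω = 129 Ω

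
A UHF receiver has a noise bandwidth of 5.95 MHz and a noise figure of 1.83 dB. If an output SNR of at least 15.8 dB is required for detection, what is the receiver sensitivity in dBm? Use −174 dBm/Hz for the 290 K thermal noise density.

−88.6 dBm

Sensitivity = −174 + 10 log₁₀(B) + NF + SNR_min
= −174 + 67.75 + 1.83 + 15.8
= −88.62 dBm → −88.6 dBm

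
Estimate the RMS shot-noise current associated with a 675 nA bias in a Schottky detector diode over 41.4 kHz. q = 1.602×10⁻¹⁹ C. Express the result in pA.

94.6 pA

I_n = √(2qI·B)
2qI·B = 2 × 1.602×10⁻¹⁹ × 6.75×10⁻⁷ × 4.14×10⁴ = 8.95×10⁻²¹ A²
I_n = √(8.95×10⁻²¹) = 9.46×10⁻¹¹ A = 94.6 pA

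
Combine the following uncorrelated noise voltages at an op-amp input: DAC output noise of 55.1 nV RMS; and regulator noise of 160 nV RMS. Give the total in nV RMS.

Uncorrelated sources add in power (mean-square): V_tot = √(ΣV_i²)
V_tot = √[(5.51×10⁻⁸)² + (1.60×10⁻⁷)²] = 1.69×10⁻⁷ V = 169 nV

169 nV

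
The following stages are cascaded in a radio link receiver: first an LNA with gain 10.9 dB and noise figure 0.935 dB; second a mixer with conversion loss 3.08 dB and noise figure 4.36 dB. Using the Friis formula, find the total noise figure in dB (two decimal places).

1.40 dB

Convert to linear (a loss of L dB is a gain of −L dB): F_i = 10^(NF_i/10), G_i = 10^(G_i,dB/10)
  Stage 1: F_1 = 10^(0.935/10) = 1.240, G_1 = 10^(10.9/10) = 12.30
  Stage 2: F_2 = 10^(4.36/10) = 2.729, G_2 = 10^(−3.08/10) = 0.4920
Friis cascade:
  F = 1.240 + (2.729 − 1)/12.30 = 1.381
NF = 10 log₁₀(1.381) = 1.40 dB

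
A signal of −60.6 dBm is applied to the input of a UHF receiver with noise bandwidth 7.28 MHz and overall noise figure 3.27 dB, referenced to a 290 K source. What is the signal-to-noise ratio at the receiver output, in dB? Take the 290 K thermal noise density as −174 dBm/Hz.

Noise floor: N = −174 + 10 log₁₀(B) + NF
10 log₁₀(7.28×10⁶) = 68.62 dB
N = −174 + 68.62 + 3.27 = −102.11 dBm
SNR = P_sig − N = −60.6 − (−102.11) = 41.51 dB → 41.5 dB

41.5 dB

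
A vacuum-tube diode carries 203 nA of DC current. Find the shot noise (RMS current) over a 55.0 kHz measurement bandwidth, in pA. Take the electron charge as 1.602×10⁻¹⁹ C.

I_n = √(2qI·B)
2qI·B = 2 × 1.602×10⁻¹⁹ × 2.03×10⁻⁷ × 5.50×10⁴ = 3.58×10⁻²¹ A²
I_n = √(3.58×10⁻²¹) = 5.98×10⁻¹¹ A = 59.8 pA

59.8 pA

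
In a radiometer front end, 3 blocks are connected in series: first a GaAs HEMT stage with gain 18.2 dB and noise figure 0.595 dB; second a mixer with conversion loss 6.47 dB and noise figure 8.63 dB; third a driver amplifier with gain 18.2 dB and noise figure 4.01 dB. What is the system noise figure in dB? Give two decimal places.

Convert to linear (a loss of L dB is a gain of −L dB): F_i = 10^(NF_i/10), G_i = 10^(G_i,dB/10)
  Stage 1: F_1 = 10^(0.595/10) = 1.147, G_1 = 10^(18.2/10) = 66.07
  Stage 2: F_2 = 10^(8.63/10) = 7.295, G_2 = 10^(−6.47/10) = 0.2254
  Stage 3: F_3 = 10^(4.01/10) = 2.518, G_3 = 10^(18.2/10) = 66.07
Friis cascade:
  F = 1.147 + (7.295 − 1)/66.07 + (2.518 − 1)/14.89 = 1.344
NF = 10 log₁₀(1.344) = 1.28 dB

1.28 dB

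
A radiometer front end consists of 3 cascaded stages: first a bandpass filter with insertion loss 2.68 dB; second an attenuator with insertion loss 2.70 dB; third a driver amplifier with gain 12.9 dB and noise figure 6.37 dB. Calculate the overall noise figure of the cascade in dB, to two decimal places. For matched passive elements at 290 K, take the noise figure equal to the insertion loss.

11.75 dB

Convert to linear (a loss of L dB is a gain of −L dB): F_i = 10^(NF_i/10), G_i = 10^(G_i,dB/10)
  Stage 1: F_1 = 10^(2.68/10) = 1.854, G_1 = 10^(−2.68/10) = 0.5395
  Stage 2: F_2 = 10^(2.70/10) = 1.862, G_2 = 10^(−2.70/10) = 0.5370
  Stage 3: F_3 = 10^(6.37/10) = 4.335, G_3 = 10^(12.9/10) = 19.50
Friis cascade:
  F = 1.854 + (1.862 − 1)/0.5395 + (4.335 − 1)/0.2897 = 14.96
NF = 10 log₁₀(14.96) = 11.75 dB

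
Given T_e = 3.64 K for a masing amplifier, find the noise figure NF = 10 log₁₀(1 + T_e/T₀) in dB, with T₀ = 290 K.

F = 1 + T_e/T₀ = 1 + 3.64/290 = 1.01255
NF = 10 log₁₀(1.01255) = 0.054 dB

0.054 dB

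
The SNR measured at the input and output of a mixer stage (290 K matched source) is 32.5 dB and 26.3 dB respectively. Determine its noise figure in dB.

6.2 dB

NF (dB) = SNR_in(dB) − SNR_out(dB) when the source is at T₀
NF = 32.5 − 26.3 = 6.2 dB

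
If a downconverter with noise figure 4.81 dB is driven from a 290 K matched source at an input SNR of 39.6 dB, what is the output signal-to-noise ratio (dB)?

34.79 dB

By definition F = SNR_in/SNR_out, so in dB: SNR_out = SNR_in − NF
SNR_out = 39.6 − 4.81 = 34.79 dB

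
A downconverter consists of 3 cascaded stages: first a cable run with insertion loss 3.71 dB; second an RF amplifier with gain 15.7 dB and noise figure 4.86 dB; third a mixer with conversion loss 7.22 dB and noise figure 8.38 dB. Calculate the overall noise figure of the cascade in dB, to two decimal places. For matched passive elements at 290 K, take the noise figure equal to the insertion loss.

Convert to linear (a loss of L dB is a gain of −L dB): F_i = 10^(NF_i/10), G_i = 10^(G_i,dB/10)
  Stage 1: F_1 = 10^(3.71/10) = 2.350, G_1 = 10^(−3.71/10) = 0.4256
  Stage 2: F_2 = 10^(4.86/10) = 3.062, G_2 = 10^(15.7/10) = 37.15
  Stage 3: F_3 = 10^(8.38/10) = 6.887, G_3 = 10^(−7.22/10) = 0.1897
Friis cascade:
  F = 2.350 + (3.062 − 1)/0.4256 + (6.887 − 1)/15.81 = 7.567
NF = 10 log₁₀(7.567) = 8.79 dB

8.79 dB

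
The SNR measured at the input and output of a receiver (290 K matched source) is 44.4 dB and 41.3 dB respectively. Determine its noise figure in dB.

NF (dB) = SNR_in(dB) − SNR_out(dB) when the source is at T₀
NF = 44.4 − 41.3 = 3.1 dB

3.1 dB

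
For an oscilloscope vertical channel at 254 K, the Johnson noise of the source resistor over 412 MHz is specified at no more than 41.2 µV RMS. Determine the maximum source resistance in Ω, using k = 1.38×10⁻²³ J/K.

294 Ω

Johnson–Nyquist: V_n = √(4kTRB) ⇒ R = V_n² / (4kTB)
4kTB = 4 × 1.38×10⁻²³ × 254 × 4.12×10⁸ = 5.78×10⁻¹²
R = (4.12×10⁻⁵)² / 5.78×10⁻¹² = 2.94×10² Ω = 294 Ω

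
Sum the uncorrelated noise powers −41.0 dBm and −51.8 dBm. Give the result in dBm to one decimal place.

Convert to linear, add, convert back:
P₁ = 7.94×10⁻⁸ W, P₂ = 6.61×10⁻⁹ W
P_tot = 8.60×10⁻⁸ W → 10 log₁₀(P_tot / 10⁻³) = −40.7 dBm

−40.7 dBm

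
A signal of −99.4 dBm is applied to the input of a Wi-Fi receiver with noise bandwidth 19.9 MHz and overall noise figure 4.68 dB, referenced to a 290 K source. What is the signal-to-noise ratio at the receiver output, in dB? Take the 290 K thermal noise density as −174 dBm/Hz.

Noise floor: N = −174 + 10 log₁₀(B) + NF
10 log₁₀(1.99×10⁷) = 72.99 dB
N = −174 + 72.99 + 4.68 = −96.33 dBm
SNR = P_sig − N = −99.4 − (−96.33) = −3.07 dB → −3.1 dB

−3.1 dB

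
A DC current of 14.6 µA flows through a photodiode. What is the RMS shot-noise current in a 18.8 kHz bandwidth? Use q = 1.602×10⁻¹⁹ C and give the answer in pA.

I_n = √(2qI·B)
2qI·B = 2 × 1.602×10⁻¹⁹ × 1.46×10⁻⁵ × 1.88×10⁴ = 8.79×10⁻²⁰ A²
I_n = √(8.79×10⁻²⁰) = 2.97×10⁻¹⁰ A = 297 pA

297 pA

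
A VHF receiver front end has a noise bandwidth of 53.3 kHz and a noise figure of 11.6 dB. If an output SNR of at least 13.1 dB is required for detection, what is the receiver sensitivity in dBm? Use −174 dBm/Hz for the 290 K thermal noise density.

−102.0 dBm

Sensitivity = −174 + 10 log₁₀(B) + NF + SNR_min
= −174 + 47.27 + 11.6 + 13.1
= −102.03 dBm → −102.0 dBm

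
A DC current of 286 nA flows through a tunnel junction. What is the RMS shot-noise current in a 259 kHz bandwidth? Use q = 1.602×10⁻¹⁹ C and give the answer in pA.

154 pA

I_n = √(2qI·B)
2qI·B = 2 × 1.602×10⁻¹⁹ × 2.86×10⁻⁷ × 2.59×10⁵ = 2.37×10⁻²⁰ A²
I_n = √(2.37×10⁻²⁰) = 1.54×10⁻¹⁰ A = 154 pA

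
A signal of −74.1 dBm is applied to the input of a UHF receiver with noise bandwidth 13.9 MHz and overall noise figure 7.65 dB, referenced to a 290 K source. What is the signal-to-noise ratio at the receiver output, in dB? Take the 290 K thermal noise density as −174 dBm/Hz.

Noise floor: N = −174 + 10 log₁₀(B) + NF
10 log₁₀(1.39×10⁷) = 71.43 dB
N = −174 + 71.43 + 7.65 = −94.92 dBm
SNR = P_sig − N = −74.1 − (−94.92) = 20.82 dB → 20.8 dB

20.8 dB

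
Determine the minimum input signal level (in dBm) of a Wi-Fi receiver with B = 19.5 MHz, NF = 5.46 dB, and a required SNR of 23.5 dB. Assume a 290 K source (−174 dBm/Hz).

Sensitivity = −174 + 10 log₁₀(B) + NF + SNR_min
= −174 + 72.9 + 5.46 + 23.5
= −72.14 dBm → −72.1 dBm

−72.1 dBm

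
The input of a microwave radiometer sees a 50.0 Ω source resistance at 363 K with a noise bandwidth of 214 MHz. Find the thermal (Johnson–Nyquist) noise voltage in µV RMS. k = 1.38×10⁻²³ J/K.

V_n = √(4kTRB)
4kTRB = 4 × 1.38×10⁻²³ × 363 × 5.00×10¹ × 2.14×10⁸ = 2.14×10⁻¹⁰ V²
V_n = √(2.14×10⁻¹⁰) = 1.46×10⁻⁵ V = 14.6 µV

14.6 µV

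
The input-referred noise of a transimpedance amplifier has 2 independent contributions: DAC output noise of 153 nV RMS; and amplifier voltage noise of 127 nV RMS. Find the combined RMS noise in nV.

Uncorrelated sources add in power (mean-square): V_tot = √(ΣV_i²)
V_tot = √[(1.53×10⁻⁷)² + (1.27×10⁻⁷)²] = 1.99×10⁻⁷ V = 199 nV

199 nV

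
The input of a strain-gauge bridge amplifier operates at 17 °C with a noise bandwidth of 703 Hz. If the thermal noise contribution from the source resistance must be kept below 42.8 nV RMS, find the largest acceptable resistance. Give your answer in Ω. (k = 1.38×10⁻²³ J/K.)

163 Ω

T = 17 °C + 273.15 = 290.15 K
Johnson–Nyquist: V_n = √(4kTRB) ⇒ R = V_n² / (4kTB)
4kTB = 4 × 1.38×10⁻²³ × 290.15 × 7.03×10² = 1.13×10⁻¹⁷
R = (4.28×10⁻⁸)² / 1.13×10⁻¹⁷ = 1.63×10² Ω = 163 Ω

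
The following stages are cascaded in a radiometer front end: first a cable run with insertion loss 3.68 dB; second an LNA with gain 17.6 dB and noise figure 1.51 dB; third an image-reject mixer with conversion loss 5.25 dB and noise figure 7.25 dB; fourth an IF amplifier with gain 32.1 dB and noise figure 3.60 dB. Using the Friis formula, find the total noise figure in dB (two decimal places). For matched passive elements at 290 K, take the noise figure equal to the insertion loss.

Convert to linear (a loss of L dB is a gain of −L dB): F_i = 10^(NF_i/10), G_i = 10^(G_i,dB/10)
  Stage 1: F_1 = 10^(3.68/10) = 2.333, G_1 = 10^(−3.68/10) = 0.4285
  Stage 2: F_2 = 10^(1.51/10) = 1.416, G_2 = 10^(17.6/10) = 57.54
  Stage 3: F_3 = 10^(7.25/10) = 5.309, G_3 = 10^(−5.25/10) = 0.2985
  Stage 4: F_4 = 10^(3.60/10) = 2.291, G_4 = 10^(32.1/10) = 1622
Friis cascade:
  F = 2.333 + (1.416 − 1)/0.4285 + (5.309 − 1)/24.66 + (2.291 − 1)/7.362 = 3.654
NF = 10 log₁₀(3.654) = 5.63 dB

5.63 dB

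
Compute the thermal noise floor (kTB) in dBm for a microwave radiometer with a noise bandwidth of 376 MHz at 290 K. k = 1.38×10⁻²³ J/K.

−88.2 dBm

P_n = kTB = 1.38×10⁻²³ × 290 × 3.76×10⁸ = 1.50×10⁻¹² W
In dBm: 10 log₁₀(1.50×10⁻¹² / 10⁻³) = −88.2 dBm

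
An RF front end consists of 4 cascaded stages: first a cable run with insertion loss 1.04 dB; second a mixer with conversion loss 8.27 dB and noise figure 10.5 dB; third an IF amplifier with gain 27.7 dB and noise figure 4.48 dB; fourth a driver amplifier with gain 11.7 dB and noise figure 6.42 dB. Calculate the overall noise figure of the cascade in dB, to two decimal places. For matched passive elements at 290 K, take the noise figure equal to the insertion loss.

Convert to linear (a loss of L dB is a gain of −L dB): F_i = 10^(NF_i/10), G_i = 10^(G_i,dB/10)
  Stage 1: F_1 = 10^(1.04/10) = 1.271, G_1 = 10^(−1.04/10) = 0.7870
  Stage 2: F_2 = 10^(10.5/10) = 11.22, G_2 = 10^(−8.27/10) = 0.1489
  Stage 3: F_3 = 10^(4.48/10) = 2.805, G_3 = 10^(27.7/10) = 588.8
  Stage 4: F_4 = 10^(6.42/10) = 4.385, G_4 = 10^(11.7/10) = 14.79
Friis cascade:
  F = 1.271 + (11.22 − 1)/0.7870 + (2.805 − 1)/0.1172 + (4.385 − 1)/69.02 = 29.71
NF = 10 log₁₀(29.71) = 14.73 dB

14.73 dB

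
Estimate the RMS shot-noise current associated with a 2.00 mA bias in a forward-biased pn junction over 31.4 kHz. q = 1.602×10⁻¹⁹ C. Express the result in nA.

4.49 nA

I_n = √(2qI·B)
2qI·B = 2 × 1.602×10⁻¹⁹ × 2.00×10⁻³ × 3.14×10⁴ = 2.01×10⁻¹⁷ A²
I_n = √(2.01×10⁻¹⁷) = 4.49×10⁻⁹ A = 4.49 nA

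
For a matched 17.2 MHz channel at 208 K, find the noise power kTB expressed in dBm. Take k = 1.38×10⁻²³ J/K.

P_n = kTB = 1.38×10⁻²³ × 208 × 1.72×10⁷ = 4.94×10⁻¹⁴ W
In dBm: 10 log₁₀(4.94×10⁻¹⁴ / 10⁻³) = −103.1 dBm

−103.1 dBm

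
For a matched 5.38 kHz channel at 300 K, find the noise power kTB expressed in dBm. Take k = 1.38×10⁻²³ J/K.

−136.5 dBm

P_n = kTB = 1.38×10⁻²³ × 300 × 5.38×10³ = 2.23×10⁻¹⁷ W
In dBm: 10 log₁₀(2.23×10⁻¹⁷ / 10⁻³) = −136.5 dBm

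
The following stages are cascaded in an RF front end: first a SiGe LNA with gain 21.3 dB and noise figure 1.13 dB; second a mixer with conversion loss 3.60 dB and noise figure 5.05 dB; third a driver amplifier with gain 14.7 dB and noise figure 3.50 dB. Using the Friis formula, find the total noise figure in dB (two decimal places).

Convert to linear (a loss of L dB is a gain of −L dB): F_i = 10^(NF_i/10), G_i = 10^(G_i,dB/10)
  Stage 1: F_1 = 10^(1.13/10) = 1.297, G_1 = 10^(21.3/10) = 134.9
  Stage 2: F_2 = 10^(5.05/10) = 3.199, G_2 = 10^(−3.60/10) = 0.4365
  Stage 3: F_3 = 10^(3.50/10) = 2.239, G_3 = 10^(14.7/10) = 29.51
Friis cascade:
  F = 1.297 + (3.199 − 1)/134.9 + (2.239 − 1)/58.88 = 1.335
NF = 10 log₁₀(1.335) = 1.25 dB

1.25 dB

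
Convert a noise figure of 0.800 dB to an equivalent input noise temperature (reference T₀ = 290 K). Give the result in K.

F = 10^(0.800/10) = 1.20226
T_e = (F − 1)·T₀ = (1.20226 − 1) × 290 = 58.7 K

58.7 K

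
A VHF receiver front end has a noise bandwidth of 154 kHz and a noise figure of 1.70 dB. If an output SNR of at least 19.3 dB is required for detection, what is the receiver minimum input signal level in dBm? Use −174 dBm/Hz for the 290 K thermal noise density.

−101.1 dBm

Sensitivity = −174 + 10 log₁₀(B) + NF + SNR_min
= −174 + 51.88 + 1.70 + 19.3
= −101.12 dBm → −101.1 dBm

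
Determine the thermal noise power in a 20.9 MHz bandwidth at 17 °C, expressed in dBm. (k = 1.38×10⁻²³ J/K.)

T = 17 °C + 273.15 = 290.15 K
P_n = kTB = 1.38×10⁻²³ × 290.15 × 2.09×10⁷ = 8.37×10⁻¹⁴ W
In dBm: 10 log₁₀(8.37×10⁻¹⁴ / 10⁻³) = −100.8 dBm

−100.8 dBm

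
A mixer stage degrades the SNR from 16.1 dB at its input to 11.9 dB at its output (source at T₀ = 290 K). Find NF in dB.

4.2 dB

NF (dB) = SNR_in(dB) − SNR_out(dB) when the source is at T₀
NF = 16.1 − 11.9 = 4.2 dB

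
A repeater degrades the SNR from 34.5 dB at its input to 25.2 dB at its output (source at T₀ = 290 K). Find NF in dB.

NF (dB) = SNR_in(dB) − SNR_out(dB) when the source is at T₀
NF = 34.5 − 25.2 = 9.3 dB

9.3 dB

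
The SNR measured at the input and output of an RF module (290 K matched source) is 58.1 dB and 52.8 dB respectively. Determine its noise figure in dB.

NF (dB) = SNR_in(dB) − SNR_out(dB) when the source is at T₀
NF = 58.1 − 52.8 = 5.3 dB

5.3 dB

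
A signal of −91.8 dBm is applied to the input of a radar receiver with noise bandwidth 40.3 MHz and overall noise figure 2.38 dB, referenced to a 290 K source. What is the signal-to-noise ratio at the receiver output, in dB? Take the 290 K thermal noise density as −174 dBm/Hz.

3.8 dB

Noise floor: N = −174 + 10 log₁₀(B) + NF
10 log₁₀(4.03×10⁷) = 76.05 dB
N = −174 + 76.05 + 2.38 = −95.57 dBm
SNR = P_sig − N = −91.8 − (−95.57) = 3.77 dB → 3.8 dB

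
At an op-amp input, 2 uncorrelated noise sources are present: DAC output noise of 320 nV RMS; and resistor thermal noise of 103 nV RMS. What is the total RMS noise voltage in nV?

336 nV

Uncorrelated sources add in power (mean-square): V_tot = √(ΣV_i²)
V_tot = √[(3.20×10⁻⁷)² + (1.03×10⁻⁷)²] = 3.36×10⁻⁷ V = 336 nV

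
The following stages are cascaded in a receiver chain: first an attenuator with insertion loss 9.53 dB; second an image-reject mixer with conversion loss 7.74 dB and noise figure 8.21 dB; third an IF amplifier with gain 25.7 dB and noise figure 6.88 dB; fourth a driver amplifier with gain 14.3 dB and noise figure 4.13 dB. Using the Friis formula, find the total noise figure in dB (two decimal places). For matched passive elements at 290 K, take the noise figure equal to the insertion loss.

Convert to linear (a loss of L dB is a gain of −L dB): F_i = 10^(NF_i/10), G_i = 10^(G_i,dB/10)
  Stage 1: F_1 = 10^(9.53/10) = 8.974, G_1 = 10^(−9.53/10) = 0.1114
  Stage 2: F_2 = 10^(8.21/10) = 6.622, G_2 = 10^(−7.74/10) = 0.1683
  Stage 3: F_3 = 10^(6.88/10) = 4.875, G_3 = 10^(25.7/10) = 371.5
  Stage 4: F_4 = 10^(4.13/10) = 2.588, G_4 = 10^(14.3/10) = 26.92
Friis cascade:
  F = 8.974 + (6.622 − 1)/0.1114 + (4.875 − 1)/0.01875 + (2.588 − 1)/6.966 = 266.3
NF = 10 log₁₀(266.3) = 24.25 dB

24.25 dB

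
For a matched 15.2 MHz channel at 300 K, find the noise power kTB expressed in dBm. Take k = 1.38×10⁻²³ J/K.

−102.0 dBm

P_n = kTB = 1.38×10⁻²³ × 300 × 1.52×10⁷ = 6.29×10⁻¹⁴ W
In dBm: 10 log₁₀(6.29×10⁻¹⁴ / 10⁻³) = −102.0 dBm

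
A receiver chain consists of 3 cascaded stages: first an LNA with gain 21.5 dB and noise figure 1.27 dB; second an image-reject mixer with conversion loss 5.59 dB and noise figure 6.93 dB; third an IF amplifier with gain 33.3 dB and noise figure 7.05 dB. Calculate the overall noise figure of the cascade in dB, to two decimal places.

Convert to linear (a loss of L dB is a gain of −L dB): F_i = 10^(NF_i/10), G_i = 10^(G_i,dB/10)
  Stage 1: F_1 = 10^(1.27/10) = 1.340, G_1 = 10^(21.5/10) = 141.3
  Stage 2: F_2 = 10^(6.93/10) = 4.932, G_2 = 10^(−5.59/10) = 0.2761
  Stage 3: F_3 = 10^(7.05/10) = 5.070, G_3 = 10^(33.3/10) = 2138
Friis cascade:
  F = 1.340 + (4.932 − 1)/141.3 + (5.070 − 1)/38.99 = 1.472
NF = 10 log₁₀(1.472) = 1.68 dB

1.68 dB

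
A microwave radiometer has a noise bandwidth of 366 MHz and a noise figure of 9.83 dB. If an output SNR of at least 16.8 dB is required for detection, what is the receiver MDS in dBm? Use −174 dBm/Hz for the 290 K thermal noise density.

Sensitivity = −174 + 10 log₁₀(B) + NF + SNR_min
= −174 + 85.63 + 9.83 + 16.8
= −61.74 dBm → −61.7 dBm

−61.7 dBm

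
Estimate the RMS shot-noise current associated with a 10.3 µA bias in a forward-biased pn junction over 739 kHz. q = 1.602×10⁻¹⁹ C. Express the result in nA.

I_n = √(2qI·B)
2qI·B = 2 × 1.602×10⁻¹⁹ × 1.03×10⁻⁵ × 7.39×10⁵ = 2.44×10⁻¹⁸ A²
I_n = √(2.44×10⁻¹⁸) = 1.56×10⁻⁹ A = 1.56 nA

1.56 nA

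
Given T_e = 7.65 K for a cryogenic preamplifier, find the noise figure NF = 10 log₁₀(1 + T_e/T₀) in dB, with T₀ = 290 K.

F = 1 + T_e/T₀ = 1 + 7.65/290 = 1.02638
NF = 10 log₁₀(1.02638) = 0.113 dB

0.113 dB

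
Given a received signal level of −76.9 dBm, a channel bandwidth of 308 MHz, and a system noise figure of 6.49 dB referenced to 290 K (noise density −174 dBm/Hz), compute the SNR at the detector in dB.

Noise floor: N = −174 + 10 log₁₀(B) + NF
10 log₁₀(3.08×10⁸) = 84.89 dB
N = −174 + 84.89 + 6.49 = −82.62 dBm
SNR = P_sig − N = −76.9 − (−82.62) = 5.72 dB → 5.7 dB

5.7 dB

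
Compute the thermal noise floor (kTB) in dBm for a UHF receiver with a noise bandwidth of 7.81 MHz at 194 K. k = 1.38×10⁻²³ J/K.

P_n = kTB = 1.38×10⁻²³ × 194 × 7.81×10⁶ = 2.09×10⁻¹⁴ W
In dBm: 10 log₁₀(2.09×10⁻¹⁴ / 10⁻³) = −106.8 dBm

−106.8 dBm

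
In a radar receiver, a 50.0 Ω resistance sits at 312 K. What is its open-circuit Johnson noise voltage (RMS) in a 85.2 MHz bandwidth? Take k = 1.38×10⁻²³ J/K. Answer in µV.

V_n = √(4kTRB)
4kTRB = 4 × 1.38×10⁻²³ × 312 × 5.00×10¹ × 8.52×10⁷ = 7.34×10⁻¹¹ V²
V_n = √(7.34×10⁻¹¹) = 8.57×10⁻⁶ V = 8.57 µV

8.57 µV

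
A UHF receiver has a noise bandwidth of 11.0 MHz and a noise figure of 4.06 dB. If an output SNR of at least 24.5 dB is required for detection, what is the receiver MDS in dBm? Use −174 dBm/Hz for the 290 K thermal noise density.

−75.0 dBm

Sensitivity = −174 + 10 log₁₀(B) + NF + SNR_min
= −174 + 70.41 + 4.06 + 24.5
= −75.03 dBm → −75.0 dBm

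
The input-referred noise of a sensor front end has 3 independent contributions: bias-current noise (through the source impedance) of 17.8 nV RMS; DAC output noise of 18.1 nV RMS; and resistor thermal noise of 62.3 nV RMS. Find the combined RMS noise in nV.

67.3 nV

Uncorrelated sources add in power (mean-square): V_tot = √(ΣV_i²)
V_tot = √[(1.78×10⁻⁸)² + (1.81×10⁻⁸)² + (6.23×10⁻⁸)²] = 6.73×10⁻⁸ V = 67.3 nV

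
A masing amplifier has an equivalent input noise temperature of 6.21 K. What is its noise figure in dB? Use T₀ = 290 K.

0.092 dB

F = 1 + T_e/T₀ = 1 + 6.21/290 = 1.02141
NF = 10 log₁₀(1.02141) = 0.092 dB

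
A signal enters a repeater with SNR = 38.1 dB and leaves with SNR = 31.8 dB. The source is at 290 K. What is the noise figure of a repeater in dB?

6.3 dB

NF (dB) = SNR_in(dB) − SNR_out(dB) when the source is at T₀
NF = 38.1 − 31.8 = 6.3 dB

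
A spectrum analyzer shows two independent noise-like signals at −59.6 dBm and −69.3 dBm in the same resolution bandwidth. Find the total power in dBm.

−59.2 dBm

Convert to linear, add, convert back:
P₁ = 1.10×10⁻⁹ W, P₂ = 1.17×10⁻¹⁰ W
P_tot = 1.21×10⁻⁹ W → 10 log₁₀(P_tot / 10⁻³) = −59.2 dBm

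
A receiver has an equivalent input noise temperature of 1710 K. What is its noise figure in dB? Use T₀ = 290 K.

F = 1 + T_e/T₀ = 1 + 1710/290 = 6.89655
NF = 10 log₁₀(6.89655) = 8.39 dB

8.39 dB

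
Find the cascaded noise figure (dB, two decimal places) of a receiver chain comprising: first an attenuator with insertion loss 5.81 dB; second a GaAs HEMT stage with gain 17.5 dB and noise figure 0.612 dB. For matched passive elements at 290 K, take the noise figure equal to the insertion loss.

Convert to linear (a loss of L dB is a gain of −L dB): F_i = 10^(NF_i/10), G_i = 10^(G_i,dB/10)
  Stage 1: F_1 = 10^(5.81/10) = 3.811, G_1 = 10^(−5.81/10) = 0.2624
  Stage 2: F_2 = 10^(0.612/10) = 1.151, G_2 = 10^(17.5/10) = 56.23
Friis cascade:
  F = 3.811 + (1.151 − 1)/0.2624 = 4.387
NF = 10 log₁₀(4.387) = 6.42 dB

6.42 dB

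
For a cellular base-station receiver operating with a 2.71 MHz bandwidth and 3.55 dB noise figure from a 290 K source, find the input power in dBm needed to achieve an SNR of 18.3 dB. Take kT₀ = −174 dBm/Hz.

−87.8 dBm

Sensitivity = −174 + 10 log₁₀(B) + NF + SNR_min
= −174 + 64.33 + 3.55 + 18.3
= −87.82 dBm → −87.8 dBm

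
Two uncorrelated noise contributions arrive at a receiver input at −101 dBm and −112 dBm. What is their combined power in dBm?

Convert to linear, add, convert back:
P₁ = 7.94×10⁻¹⁴ W, P₂ = 6.31×10⁻¹⁵ W
P_tot = 8.57×10⁻¹⁴ W → 10 log₁₀(P_tot / 10⁻³) = −100.7 dBm

−100.7 dBm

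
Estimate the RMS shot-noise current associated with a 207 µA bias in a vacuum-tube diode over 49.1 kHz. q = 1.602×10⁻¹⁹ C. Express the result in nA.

1.80 nA

I_n = √(2qI·B)
2qI·B = 2 × 1.602×10⁻¹⁹ × 2.07×10⁻⁴ × 4.91×10⁴ = 3.26×10⁻¹⁸ A²
I_n = √(3.26×10⁻¹⁸) = 1.80×10⁻⁹ A = 1.80 nA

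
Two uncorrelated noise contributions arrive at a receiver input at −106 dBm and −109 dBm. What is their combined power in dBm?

−104.2 dBm

Convert to linear, add, convert back:
P₁ = 2.51×10⁻¹⁴ W, P₂ = 1.26×10⁻¹⁴ W
P_tot = 3.77×10⁻¹⁴ W → 10 log₁₀(P_tot / 10⁻³) = −104.2 dBm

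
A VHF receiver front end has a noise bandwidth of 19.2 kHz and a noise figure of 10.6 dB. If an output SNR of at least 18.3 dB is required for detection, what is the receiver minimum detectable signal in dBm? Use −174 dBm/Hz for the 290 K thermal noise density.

Sensitivity = −174 + 10 log₁₀(B) + NF + SNR_min
= −174 + 42.83 + 10.6 + 18.3
= −102.27 dBm → −102.3 dBm

−102.3 dBm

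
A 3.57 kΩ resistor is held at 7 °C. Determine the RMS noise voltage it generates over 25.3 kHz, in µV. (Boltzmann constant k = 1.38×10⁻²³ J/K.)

T = 7 °C + 273.15 = 280.15 K
V_n = √(4kTRB)
4kTRB = 4 × 1.38×10⁻²³ × 280.15 × 3.57×10³ × 2.53×10⁴ = 1.40×10⁻¹² V²
V_n = √(1.40×10⁻¹²) = 1.18×10⁻⁶ V = 1.18 µV

1.18 µV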